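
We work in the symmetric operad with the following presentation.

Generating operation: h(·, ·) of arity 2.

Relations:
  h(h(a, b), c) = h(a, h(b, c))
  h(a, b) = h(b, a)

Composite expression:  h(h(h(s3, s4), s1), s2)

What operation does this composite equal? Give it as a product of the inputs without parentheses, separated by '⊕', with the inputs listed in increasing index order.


s1 ⊕ s2 ⊕ s3 ⊕ s4

Key point: h commutes, so take the s-inputs in any fixed order.
h(s3, s4) linearizes to s3 ⊕ s4
h(h(s3, s4), s1) linearizes to s3 ⊕ s4 ⊕ s1
h(h(h(s3, s4), s1), s2) linearizes to s3 ⊕ s4 ⊕ s1 ⊕ s2
sorting the factors by input index: s1 ⊕ s2 ⊕ s3 ⊕ s4


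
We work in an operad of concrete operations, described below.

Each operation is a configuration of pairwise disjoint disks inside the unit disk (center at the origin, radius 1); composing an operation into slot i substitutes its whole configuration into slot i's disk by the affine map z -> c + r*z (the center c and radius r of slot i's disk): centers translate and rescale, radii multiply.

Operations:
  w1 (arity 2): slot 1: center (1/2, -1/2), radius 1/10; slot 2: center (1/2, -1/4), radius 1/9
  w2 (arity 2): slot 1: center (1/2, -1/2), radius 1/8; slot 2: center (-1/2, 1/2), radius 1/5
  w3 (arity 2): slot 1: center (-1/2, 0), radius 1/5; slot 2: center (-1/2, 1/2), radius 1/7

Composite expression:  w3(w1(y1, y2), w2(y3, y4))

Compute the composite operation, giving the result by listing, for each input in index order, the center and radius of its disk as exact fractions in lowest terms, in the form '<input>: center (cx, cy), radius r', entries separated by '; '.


y1: center (-2/5, -1/10), radius 1/50; y2: center (-2/5, -1/20), radius 1/45; y3: center (-3/7, 3/7), radius 1/56; y4: center (-4/7, 4/7), radius 1/35


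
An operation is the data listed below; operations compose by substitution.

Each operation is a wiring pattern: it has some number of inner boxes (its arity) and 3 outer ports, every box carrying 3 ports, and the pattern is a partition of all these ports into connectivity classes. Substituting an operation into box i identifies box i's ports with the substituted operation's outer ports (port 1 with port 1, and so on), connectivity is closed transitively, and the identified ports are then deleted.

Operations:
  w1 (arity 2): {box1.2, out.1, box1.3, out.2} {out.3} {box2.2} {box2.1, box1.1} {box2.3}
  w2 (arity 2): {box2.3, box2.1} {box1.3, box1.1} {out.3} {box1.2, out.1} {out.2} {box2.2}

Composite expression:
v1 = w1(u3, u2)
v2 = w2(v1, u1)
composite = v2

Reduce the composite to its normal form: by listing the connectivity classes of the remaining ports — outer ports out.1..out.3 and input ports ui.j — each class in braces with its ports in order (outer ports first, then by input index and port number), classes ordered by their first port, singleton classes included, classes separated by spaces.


Connectivity passes through glued w2-boundaries; trace each wire chain.
w1 over (u3, u2) gives {out.1, out.2, u3.2, u3.3} {out.3} {u2.1, u3.1} {u2.2} {u2.3}, out.j being that stage's outer ports
w2 over (u3, u2, u1) gives {out.1, u3.2, u3.3} {out.2} {out.3} {u1.1, u1.3} {u1.2} {u2.1, u3.1} {u2.2} {u2.3}, out.j being that stage's outer ports

{out.1, u3.2, u3.3} {out.2} {out.3} {u1.1, u1.3} {u1.2} {u2.1, u3.1} {u2.2} {u2.3}


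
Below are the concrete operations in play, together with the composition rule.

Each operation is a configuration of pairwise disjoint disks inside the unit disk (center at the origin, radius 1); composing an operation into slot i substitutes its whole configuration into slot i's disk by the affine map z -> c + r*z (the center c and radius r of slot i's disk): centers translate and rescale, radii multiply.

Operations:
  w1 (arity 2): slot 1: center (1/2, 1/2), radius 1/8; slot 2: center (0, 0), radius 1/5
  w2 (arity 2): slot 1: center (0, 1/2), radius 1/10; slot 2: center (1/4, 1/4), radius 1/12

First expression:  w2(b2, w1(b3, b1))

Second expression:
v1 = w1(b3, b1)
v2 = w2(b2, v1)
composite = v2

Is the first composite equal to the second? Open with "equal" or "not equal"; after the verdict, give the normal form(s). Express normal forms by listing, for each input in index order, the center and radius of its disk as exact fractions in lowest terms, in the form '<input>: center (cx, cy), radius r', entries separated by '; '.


equal; both compose to b1: center (1/4, 1/4), radius 1/60; b2: center (0, 1/2), radius 1/10; b3: center (7/24, 7/24), radius 1/96

The first composite normalizes to b1: center (1/4, 1/4), radius 1/60; b2: center (0, 1/2), radius 1/10; b3: center (7/24, 7/24), radius 1/96
The second composite normalizes to b1: center (1/4, 1/4), radius 1/60; b2: center (0, 1/2), radius 1/10; b3: center (7/24, 7/24), radius 1/96
Same normal form: equal.


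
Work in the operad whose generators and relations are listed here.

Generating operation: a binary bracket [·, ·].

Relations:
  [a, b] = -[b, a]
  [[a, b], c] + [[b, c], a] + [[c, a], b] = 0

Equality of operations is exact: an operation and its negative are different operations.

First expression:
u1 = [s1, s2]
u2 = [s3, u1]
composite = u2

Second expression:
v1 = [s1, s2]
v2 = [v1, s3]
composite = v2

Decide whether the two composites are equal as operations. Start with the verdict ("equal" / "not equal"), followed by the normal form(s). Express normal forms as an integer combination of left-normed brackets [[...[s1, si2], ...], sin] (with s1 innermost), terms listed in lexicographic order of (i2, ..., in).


not equal; the first gives -[[s1, s2], s3] and the second [[s1, s2], s3]

The first composite normalizes to -[[s1, s2], s3]
The second composite normalizes to [[s1, s2], s3]
Distinct normal forms: not equal.


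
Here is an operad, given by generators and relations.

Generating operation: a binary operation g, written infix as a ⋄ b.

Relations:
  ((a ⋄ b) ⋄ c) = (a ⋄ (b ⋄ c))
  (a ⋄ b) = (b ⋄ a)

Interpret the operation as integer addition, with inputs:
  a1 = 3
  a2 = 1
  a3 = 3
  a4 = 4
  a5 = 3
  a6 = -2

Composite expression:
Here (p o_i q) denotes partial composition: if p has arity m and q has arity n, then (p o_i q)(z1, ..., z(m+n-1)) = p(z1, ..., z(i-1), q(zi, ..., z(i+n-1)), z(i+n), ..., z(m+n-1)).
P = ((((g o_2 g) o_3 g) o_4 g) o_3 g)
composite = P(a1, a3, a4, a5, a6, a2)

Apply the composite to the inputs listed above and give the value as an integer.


12

(a4 ⋄ a5) = 7
(a6 ⋄ a2) = -1
((a4 ⋄ a5) ⋄ (a6 ⋄ a2)) = 6
(a3 ⋄ ((a4 ⋄ a5) ⋄ (a6 ⋄ a2))) = 9
(a1 ⋄ (a3 ⋄ ((a4 ⋄ a5) ⋄ (a6 ⋄ a2)))) = 12


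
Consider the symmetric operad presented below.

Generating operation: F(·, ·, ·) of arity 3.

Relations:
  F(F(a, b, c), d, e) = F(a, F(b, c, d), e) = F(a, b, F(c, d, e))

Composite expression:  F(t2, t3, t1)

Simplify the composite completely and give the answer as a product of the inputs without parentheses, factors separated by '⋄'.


t2 ⋄ t3 ⋄ t1

Every regrouping of F is equal, so read the t-inputs in written order.
F(t2, t3, t1) reduces to t2 ⋄ t3 ⋄ t1


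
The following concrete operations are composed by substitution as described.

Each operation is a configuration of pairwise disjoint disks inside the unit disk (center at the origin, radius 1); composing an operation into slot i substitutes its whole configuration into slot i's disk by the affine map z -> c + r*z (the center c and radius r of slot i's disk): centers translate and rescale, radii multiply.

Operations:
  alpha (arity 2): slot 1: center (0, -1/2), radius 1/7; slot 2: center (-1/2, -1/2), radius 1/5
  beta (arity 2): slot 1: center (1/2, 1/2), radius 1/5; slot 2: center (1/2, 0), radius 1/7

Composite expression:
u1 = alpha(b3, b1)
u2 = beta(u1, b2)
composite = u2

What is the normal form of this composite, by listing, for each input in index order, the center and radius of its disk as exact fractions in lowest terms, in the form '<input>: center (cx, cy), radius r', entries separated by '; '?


b1: center (2/5, 2/5), radius 1/25; b2: center (1/2, 0), radius 1/7; b3: center (1/2, 2/5), radius 1/35

Each b-disk chains the slot maps above it in beta; radii multiply.
b3 passes through 2 substitutions, ending at center (1/2, 2/5), radius 1/35
b1 passes through 2 substitutions, ending at center (2/5, 2/5), radius 1/25
b2 passes through 1 substitution, ending at center (1/2, 0), radius 1/7


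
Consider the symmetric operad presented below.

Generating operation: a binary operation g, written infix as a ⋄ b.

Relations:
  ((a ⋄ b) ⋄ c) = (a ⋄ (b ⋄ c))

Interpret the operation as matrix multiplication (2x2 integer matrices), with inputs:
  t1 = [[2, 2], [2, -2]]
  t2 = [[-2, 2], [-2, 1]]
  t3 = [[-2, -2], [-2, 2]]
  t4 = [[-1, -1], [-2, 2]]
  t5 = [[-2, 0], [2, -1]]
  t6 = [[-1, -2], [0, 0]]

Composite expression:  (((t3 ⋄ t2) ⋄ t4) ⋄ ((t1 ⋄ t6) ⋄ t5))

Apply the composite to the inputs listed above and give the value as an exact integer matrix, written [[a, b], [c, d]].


[[64, -64], [0, 0]]


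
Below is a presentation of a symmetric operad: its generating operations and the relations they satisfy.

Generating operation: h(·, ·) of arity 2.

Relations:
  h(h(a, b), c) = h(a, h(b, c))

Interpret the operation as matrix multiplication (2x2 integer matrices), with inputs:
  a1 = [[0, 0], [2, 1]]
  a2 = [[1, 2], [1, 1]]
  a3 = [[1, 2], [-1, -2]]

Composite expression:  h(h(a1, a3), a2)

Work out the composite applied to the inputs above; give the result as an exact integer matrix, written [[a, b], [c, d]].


h(a1, a3) = [[0, 0], [1, 2]]
h(h(a1, a3), a2) = [[0, 0], [3, 4]]

[[0, 0], [3, 4]]


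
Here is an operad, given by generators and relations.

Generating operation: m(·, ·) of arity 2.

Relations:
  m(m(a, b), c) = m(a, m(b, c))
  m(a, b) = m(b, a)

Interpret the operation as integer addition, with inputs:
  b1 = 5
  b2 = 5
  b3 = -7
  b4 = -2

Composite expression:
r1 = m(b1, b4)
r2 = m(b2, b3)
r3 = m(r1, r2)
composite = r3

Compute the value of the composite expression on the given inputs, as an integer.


m(b1, b4) = 3
m(b2, b3) = -2
m(m(b1, b4), m(b2, b3)) = 1

1


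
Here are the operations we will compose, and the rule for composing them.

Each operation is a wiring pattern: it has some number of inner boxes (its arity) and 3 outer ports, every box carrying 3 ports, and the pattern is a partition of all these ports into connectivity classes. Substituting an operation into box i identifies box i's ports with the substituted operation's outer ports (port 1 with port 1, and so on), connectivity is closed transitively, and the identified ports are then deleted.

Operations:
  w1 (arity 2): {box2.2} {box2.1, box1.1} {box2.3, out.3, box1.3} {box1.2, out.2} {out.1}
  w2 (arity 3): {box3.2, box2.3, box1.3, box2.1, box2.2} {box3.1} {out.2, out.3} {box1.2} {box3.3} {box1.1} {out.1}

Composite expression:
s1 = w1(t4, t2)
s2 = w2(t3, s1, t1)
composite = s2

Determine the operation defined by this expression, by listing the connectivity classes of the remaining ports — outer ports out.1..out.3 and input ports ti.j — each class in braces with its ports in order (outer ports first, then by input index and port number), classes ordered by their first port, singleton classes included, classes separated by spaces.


{out.1} {out.2, out.3} {t1.1} {t1.2, t2.3, t3.3, t4.2, t4.3} {t1.3} {t2.1, t4.1} {t2.2} {t3.1} {t3.2}

Reachability decides: close wires over w2-identified ports.
stage w1: inputs (t4, t2), connectivity {out.1} {out.2, t4.2} {out.3, t2.3, t4.3} {t2.1, t4.1} {t2.2}, out.j its boundary
stage w2: inputs (t3, t4, t2, t1), connectivity {out.1} {out.2, out.3} {t1.1} {t1.2, t2.3, t3.3, t4.2, t4.3} {t1.3} {t2.1, t4.1} {t2.2} {t3.1} {t3.2}, out.j its boundary


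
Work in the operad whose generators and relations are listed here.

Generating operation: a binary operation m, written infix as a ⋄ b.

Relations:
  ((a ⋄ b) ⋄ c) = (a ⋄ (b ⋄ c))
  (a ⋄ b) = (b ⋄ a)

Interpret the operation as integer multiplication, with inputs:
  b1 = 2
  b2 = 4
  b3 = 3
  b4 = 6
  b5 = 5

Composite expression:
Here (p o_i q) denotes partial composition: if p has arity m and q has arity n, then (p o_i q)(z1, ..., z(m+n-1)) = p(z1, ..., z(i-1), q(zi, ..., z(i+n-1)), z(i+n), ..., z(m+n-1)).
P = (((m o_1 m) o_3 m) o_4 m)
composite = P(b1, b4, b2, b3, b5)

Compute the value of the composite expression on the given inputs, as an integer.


720

(b1 ⋄ b4) = 12
(b3 ⋄ b5) = 15
(b2 ⋄ (b3 ⋄ b5)) = 60
((b1 ⋄ b4) ⋄ (b2 ⋄ (b3 ⋄ b5))) = 720


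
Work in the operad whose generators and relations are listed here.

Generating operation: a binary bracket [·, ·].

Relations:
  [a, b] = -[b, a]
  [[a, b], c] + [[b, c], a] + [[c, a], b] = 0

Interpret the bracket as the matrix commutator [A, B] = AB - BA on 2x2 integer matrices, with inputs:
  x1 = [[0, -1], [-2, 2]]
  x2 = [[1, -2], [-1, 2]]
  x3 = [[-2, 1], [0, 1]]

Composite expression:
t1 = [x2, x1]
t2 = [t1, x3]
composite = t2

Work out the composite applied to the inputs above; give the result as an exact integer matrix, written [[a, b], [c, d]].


[x2, x1] = [[3, -3], [0, -3]]
[[x2, x1], x3] = [[0, -3], [0, 0]]

[[0, -3], [0, 0]]


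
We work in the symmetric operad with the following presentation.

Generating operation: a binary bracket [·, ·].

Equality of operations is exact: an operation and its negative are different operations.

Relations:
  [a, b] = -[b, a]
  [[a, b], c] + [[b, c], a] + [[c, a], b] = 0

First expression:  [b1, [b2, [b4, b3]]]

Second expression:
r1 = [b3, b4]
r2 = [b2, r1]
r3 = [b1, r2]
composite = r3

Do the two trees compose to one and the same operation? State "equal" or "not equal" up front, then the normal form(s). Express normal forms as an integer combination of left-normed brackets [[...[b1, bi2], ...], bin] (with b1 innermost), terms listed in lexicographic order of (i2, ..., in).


Normal form of the first expression: -[[[b1, b2], b3], b4] + [[[b1, b2], b4], b3] + [[[b1, b3], b4], b2] - [[[b1, b4], b3], b2]
Normal form of the second expression: [[[b1, b2], b3], b4] - [[[b1, b2], b4], b3] - [[[b1, b3], b4], b2] + [[[b1, b4], b3], b2]
Distinct normal forms: not equal.

not equal: they reduce to -[[[b1, b2], b3], b4] + [[[b1, b2], b4], b3] + [[[b1, b3], b4], b2] - [[[b1, b4], b3], b2] and [[[b1, b2], b3], b4] - [[[b1, b2], b4], b3] - [[[b1, b3], b4], b2] + [[[b1, b4], b3], b2]


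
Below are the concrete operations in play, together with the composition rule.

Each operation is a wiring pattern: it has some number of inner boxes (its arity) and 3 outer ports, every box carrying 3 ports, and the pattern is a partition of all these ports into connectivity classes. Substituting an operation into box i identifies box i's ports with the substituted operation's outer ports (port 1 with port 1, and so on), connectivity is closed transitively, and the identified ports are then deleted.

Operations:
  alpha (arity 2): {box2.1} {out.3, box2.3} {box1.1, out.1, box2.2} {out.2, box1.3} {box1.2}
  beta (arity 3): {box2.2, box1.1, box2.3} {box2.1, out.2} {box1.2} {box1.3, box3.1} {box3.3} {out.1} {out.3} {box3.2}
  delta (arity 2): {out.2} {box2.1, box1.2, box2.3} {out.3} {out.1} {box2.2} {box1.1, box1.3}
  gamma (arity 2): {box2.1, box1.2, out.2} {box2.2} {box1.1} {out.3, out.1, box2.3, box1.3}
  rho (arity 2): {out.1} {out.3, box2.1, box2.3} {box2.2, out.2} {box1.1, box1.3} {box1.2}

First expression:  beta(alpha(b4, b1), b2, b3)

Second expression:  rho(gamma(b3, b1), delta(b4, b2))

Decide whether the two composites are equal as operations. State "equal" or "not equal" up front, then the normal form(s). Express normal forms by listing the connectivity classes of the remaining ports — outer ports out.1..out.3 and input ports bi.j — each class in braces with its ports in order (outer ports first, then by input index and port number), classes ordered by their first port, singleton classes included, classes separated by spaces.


The first expression, normalized: {out.1} {out.2, b2.1} {out.3} {b1.1} {b1.2, b2.2, b2.3, b4.1} {b1.3, b3.1} {b3.2} {b3.3} {b4.2} {b4.3}
The second expression, normalized: {out.1} {out.2} {out.3} {b1.1, b3.2} {b1.2} {b1.3, b3.3} {b2.1, b2.3, b4.2} {b2.2} {b3.1} {b4.1, b4.3}
The normal forms differ: not equal.

not equal; the first gives {out.1} {out.2, b2.1} {out.3} {b1.1} {b1.2, b2.2, b2.3, b4.1} {b1.3, b3.1} {b3.2} {b3.3} {b4.2} {b4.3} and the second {out.1} {out.2} {out.3} {b1.1, b3.2} {b1.2} {b1.3, b3.3} {b2.1, b2.3, b4.2} {b2.2} {b3.1} {b4.1, b4.3}


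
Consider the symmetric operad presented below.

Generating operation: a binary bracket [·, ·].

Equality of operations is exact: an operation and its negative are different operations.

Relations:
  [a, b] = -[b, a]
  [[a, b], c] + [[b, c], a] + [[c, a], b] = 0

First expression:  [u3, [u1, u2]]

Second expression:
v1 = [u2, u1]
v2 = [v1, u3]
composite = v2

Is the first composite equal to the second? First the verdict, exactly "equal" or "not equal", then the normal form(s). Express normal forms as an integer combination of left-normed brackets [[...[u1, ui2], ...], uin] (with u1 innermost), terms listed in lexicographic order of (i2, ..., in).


equal — both sides give -[[u1, u2], u3]


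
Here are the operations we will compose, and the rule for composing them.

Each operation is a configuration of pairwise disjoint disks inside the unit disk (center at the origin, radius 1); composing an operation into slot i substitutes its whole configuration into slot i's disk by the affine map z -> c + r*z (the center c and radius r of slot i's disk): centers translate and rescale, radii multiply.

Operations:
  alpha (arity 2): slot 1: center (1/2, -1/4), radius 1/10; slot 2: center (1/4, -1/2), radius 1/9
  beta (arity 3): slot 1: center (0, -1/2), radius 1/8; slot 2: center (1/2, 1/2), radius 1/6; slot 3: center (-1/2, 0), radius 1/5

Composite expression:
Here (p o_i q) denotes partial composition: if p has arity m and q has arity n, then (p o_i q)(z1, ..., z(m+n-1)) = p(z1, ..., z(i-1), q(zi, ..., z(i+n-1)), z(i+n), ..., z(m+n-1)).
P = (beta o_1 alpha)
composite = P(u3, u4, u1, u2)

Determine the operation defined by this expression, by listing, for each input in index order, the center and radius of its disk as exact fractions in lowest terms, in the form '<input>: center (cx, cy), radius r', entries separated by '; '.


Each u-disk chains the slot maps above it in beta; radii multiply.
u3: after 2 affine steps, its disk has center (1/16, -17/32), radius 1/80
u4: after 2 affine steps, its disk has center (1/32, -9/16), radius 1/72
u1: after 1 affine step, its disk has center (1/2, 1/2), radius 1/6
u2: after 1 affine step, its disk has center (-1/2, 0), radius 1/5

u1: center (1/2, 1/2), radius 1/6; u2: center (-1/2, 0), radius 1/5; u3: center (1/16, -17/32), radius 1/80; u4: center (1/32, -9/16), radius 1/72


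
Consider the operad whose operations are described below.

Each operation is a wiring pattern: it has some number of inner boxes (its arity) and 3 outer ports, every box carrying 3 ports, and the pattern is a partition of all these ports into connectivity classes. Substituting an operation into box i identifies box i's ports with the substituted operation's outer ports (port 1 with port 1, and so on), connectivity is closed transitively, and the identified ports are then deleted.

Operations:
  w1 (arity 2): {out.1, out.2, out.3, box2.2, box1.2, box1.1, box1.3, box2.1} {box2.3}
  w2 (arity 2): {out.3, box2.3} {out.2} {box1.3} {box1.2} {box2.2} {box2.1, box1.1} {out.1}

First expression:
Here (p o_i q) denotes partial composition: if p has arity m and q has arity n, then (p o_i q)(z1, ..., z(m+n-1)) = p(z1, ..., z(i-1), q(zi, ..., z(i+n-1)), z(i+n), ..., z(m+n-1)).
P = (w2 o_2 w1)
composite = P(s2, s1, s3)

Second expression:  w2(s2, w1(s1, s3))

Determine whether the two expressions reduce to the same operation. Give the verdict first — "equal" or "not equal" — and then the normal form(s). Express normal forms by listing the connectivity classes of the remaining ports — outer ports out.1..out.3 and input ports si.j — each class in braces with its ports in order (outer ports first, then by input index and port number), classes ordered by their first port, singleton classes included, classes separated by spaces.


equal; both compose to {out.1} {out.2} {out.3, s1.1, s1.2, s1.3, s2.1, s3.1, s3.2} {s2.2} {s2.3} {s3.3}

The first expression reduces to {out.1} {out.2} {out.3, s1.1, s1.2, s1.3, s2.1, s3.1, s3.2} {s2.2} {s2.3} {s3.3}
The second expression reduces to {out.1} {out.2} {out.3, s1.1, s1.2, s1.3, s2.1, s3.1, s3.2} {s2.2} {s2.3} {s3.3}
The forms coincide; equal.


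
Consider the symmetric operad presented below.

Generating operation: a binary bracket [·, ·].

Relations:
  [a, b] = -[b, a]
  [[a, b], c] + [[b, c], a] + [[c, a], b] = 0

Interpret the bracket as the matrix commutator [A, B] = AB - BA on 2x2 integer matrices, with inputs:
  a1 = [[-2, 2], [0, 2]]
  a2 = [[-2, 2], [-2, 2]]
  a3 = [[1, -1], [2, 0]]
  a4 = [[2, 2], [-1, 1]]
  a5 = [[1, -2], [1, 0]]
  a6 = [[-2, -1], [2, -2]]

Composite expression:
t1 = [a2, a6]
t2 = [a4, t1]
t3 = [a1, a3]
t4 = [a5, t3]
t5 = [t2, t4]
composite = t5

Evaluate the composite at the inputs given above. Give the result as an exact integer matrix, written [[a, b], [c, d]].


[[216, 576], [432, -216]]

[a2, a6] = [[2, 4], [8, -2]]
[a4, [a2, a6]] = [[20, -4], [-12, -20]]
[a1, a3] = [[4, 2], [8, -4]]
[a5, [a1, a3]] = [[-18, 18], [0, 18]]
[[a4, [a2, a6]], [a5, [a1, a3]]] = [[216, 576], [432, -216]]


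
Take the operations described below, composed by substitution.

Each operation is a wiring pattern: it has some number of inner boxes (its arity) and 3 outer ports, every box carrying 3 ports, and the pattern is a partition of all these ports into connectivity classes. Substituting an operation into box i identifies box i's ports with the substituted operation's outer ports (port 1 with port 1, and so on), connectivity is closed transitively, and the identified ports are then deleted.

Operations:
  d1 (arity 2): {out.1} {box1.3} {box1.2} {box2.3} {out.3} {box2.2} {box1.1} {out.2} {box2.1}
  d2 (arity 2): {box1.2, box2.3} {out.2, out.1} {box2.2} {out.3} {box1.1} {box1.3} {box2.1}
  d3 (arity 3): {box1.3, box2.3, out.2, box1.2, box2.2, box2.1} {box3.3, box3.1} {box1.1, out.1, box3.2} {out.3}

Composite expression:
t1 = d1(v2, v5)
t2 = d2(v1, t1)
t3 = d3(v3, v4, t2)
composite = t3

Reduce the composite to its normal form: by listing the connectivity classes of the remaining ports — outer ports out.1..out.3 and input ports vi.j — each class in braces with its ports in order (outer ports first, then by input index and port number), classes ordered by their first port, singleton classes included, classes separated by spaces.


{out.1, v3.1} {out.2, v3.2, v3.3, v4.1, v4.2, v4.3} {out.3} {v1.1} {v1.2} {v1.3} {v2.1} {v2.2} {v2.3} {v5.1} {v5.2} {v5.3}


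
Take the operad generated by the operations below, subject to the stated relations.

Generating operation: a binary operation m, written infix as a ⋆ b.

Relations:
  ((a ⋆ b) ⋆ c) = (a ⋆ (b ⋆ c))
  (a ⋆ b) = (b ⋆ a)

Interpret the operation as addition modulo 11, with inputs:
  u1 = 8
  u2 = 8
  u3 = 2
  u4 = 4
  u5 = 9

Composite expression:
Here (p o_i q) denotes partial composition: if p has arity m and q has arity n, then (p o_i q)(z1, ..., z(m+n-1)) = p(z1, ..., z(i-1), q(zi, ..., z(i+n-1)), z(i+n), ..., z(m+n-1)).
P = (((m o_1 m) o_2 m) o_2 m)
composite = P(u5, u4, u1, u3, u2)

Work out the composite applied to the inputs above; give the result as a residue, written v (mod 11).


9 (mod 11)

(u4 ⋆ u1) = 1
((u4 ⋆ u1) ⋆ u3) = 3
(u5 ⋆ ((u4 ⋆ u1) ⋆ u3)) = 1
((u5 ⋆ ((u4 ⋆ u1) ⋆ u3)) ⋆ u2) = 9


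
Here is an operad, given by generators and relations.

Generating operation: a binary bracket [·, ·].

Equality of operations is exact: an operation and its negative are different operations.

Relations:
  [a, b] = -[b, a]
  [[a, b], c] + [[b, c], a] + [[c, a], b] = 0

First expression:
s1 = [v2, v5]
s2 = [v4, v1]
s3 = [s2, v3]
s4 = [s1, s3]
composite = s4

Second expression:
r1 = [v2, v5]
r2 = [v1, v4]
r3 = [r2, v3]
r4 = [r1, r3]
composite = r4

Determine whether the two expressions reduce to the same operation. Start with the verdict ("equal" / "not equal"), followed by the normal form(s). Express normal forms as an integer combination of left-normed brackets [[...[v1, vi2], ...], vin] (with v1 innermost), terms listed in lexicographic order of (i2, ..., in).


not equal; the first gives [[[[v1, v4], v3], v2], v5] - [[[[v1, v4], v3], v5], v2] and the second -[[[[v1, v4], v3], v2], v5] + [[[[v1, v4], v3], v5], v2]

Normal form of the first expression: [[[[v1, v4], v3], v2], v5] - [[[[v1, v4], v3], v5], v2]
Normal form of the second expression: -[[[[v1, v4], v3], v2], v5] + [[[[v1, v4], v3], v5], v2]
Different reductions; not equal.


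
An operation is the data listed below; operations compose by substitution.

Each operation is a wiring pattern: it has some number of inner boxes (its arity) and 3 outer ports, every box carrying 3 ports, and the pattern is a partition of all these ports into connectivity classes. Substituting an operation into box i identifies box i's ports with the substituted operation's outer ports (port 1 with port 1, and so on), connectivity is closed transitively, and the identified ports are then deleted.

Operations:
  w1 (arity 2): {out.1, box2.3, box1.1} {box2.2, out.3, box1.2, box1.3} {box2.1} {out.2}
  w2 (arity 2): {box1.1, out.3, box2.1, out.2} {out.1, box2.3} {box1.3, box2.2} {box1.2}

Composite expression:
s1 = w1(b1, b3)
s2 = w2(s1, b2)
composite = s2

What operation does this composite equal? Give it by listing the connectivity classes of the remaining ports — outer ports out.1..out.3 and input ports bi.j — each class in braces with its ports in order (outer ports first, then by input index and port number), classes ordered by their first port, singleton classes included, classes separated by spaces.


{out.1, b2.3} {out.2, out.3, b1.1, b2.1, b3.3} {b1.2, b1.3, b2.2, b3.2} {b3.1}

Substituting into w2 glues patterns; closure does the rest.
composing w1 on (b1, b3), with out.j its own outer ports: {out.1, b1.1, b3.3} {out.2} {out.3, b1.2, b1.3, b3.2} {b3.1}
composing w2 on (b1, b3, b2), with out.j its own outer ports: {out.1, b2.3} {out.2, out.3, b1.1, b2.1, b3.3} {b1.2, b1.3, b2.2, b3.2} {b3.1}


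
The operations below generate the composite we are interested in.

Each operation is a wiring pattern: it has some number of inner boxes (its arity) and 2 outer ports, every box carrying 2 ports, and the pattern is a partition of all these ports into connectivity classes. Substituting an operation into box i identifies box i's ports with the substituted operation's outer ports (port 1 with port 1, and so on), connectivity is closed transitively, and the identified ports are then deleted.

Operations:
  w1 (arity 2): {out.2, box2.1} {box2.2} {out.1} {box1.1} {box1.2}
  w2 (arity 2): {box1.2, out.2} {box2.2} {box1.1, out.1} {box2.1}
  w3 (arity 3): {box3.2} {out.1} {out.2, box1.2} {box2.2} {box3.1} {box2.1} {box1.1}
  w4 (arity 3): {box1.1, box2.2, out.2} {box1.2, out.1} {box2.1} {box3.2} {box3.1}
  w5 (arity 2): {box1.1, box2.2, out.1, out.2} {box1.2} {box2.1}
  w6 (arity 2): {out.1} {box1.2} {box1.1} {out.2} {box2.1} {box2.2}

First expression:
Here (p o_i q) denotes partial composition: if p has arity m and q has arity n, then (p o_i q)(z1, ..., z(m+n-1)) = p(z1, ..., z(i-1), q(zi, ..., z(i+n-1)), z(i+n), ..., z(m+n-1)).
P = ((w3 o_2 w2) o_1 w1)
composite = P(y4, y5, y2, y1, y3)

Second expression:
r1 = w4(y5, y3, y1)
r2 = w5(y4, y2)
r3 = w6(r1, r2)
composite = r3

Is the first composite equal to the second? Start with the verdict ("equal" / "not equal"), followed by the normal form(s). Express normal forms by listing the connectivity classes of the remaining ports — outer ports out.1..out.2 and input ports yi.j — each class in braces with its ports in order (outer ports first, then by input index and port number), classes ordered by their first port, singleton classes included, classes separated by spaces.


not equal — first {out.1} {out.2, y5.1} {y1.1} {y1.2} {y2.1} {y2.2} {y3.1} {y3.2} {y4.1} {y4.2} {y5.2}, second {out.1} {out.2} {y1.1} {y1.2} {y2.1} {y2.2, y4.1} {y3.1} {y3.2, y5.1} {y4.2} {y5.2}

Normal form of the first expression: {out.1} {out.2, y5.1} {y1.1} {y1.2} {y2.1} {y2.2} {y3.1} {y3.2} {y4.1} {y4.2} {y5.2}
Normal form of the second expression: {out.1} {out.2} {y1.1} {y1.2} {y2.1} {y2.2, y4.1} {y3.1} {y3.2, y5.1} {y4.2} {y5.2}
They disagree, so not equal.


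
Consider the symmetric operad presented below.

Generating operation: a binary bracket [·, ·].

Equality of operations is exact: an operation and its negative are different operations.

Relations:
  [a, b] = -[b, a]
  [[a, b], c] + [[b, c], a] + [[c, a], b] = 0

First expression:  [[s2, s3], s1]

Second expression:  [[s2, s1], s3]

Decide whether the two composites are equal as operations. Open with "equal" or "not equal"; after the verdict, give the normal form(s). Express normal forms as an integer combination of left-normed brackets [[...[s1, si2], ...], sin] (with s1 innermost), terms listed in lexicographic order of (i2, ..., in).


not equal — first -[[s1, s2], s3] + [[s1, s3], s2], second -[[s1, s2], s3]

Normal form of the first expression: -[[s1, s2], s3] + [[s1, s3], s2]
Normal form of the second expression: -[[s1, s2], s3]
The forms do not match — not equal.


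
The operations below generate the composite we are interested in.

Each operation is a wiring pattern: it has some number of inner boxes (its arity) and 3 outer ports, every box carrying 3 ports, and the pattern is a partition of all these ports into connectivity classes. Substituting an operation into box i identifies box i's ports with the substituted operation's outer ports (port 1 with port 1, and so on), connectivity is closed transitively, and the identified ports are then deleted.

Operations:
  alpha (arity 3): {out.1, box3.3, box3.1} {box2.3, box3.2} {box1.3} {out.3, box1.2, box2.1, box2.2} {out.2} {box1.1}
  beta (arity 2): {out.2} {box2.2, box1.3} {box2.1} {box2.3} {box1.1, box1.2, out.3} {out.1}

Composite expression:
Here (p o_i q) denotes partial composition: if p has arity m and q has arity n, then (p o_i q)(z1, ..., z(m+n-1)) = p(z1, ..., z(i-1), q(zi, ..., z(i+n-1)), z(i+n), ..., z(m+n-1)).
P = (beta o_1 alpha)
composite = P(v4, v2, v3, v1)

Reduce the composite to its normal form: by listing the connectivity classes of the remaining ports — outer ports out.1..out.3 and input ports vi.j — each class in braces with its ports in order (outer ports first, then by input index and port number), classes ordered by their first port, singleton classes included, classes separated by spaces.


{out.1} {out.2} {out.3, v3.1, v3.3} {v1.1} {v1.2, v2.1, v2.2, v4.2} {v1.3} {v2.3, v3.2} {v4.1} {v4.3}

Two ports join when wires chain via beta-identified ports.
the subtree at alpha composes to {out.1, v3.1, v3.3} {out.2} {out.3, v2.1, v2.2, v4.2} {v2.3, v3.2} {v4.1} {v4.3} on (v4, v2, v3); out.j = own outer ports
the subtree at beta composes to {out.1} {out.2} {out.3, v3.1, v3.3} {v1.1} {v1.2, v2.1, v2.2, v4.2} {v1.3} {v2.3, v3.2} {v4.1} {v4.3} on (v4, v2, v3, v1); out.j = own outer ports


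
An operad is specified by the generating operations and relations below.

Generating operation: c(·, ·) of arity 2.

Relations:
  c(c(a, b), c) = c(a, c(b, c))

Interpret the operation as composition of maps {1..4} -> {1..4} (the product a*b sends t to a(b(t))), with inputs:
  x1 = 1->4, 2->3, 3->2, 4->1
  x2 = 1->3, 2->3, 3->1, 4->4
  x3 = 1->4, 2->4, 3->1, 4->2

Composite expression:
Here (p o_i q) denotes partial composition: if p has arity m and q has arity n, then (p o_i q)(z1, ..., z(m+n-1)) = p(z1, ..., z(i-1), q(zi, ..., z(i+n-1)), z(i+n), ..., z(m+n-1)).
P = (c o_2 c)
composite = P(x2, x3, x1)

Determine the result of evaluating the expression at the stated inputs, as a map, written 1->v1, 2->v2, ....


c(x3, x1) = 1->2, 2->1, 3->4, 4->4
c(x2, c(x3, x1)) = 1->3, 2->3, 3->4, 4->4

1->3, 2->3, 3->4, 4->4


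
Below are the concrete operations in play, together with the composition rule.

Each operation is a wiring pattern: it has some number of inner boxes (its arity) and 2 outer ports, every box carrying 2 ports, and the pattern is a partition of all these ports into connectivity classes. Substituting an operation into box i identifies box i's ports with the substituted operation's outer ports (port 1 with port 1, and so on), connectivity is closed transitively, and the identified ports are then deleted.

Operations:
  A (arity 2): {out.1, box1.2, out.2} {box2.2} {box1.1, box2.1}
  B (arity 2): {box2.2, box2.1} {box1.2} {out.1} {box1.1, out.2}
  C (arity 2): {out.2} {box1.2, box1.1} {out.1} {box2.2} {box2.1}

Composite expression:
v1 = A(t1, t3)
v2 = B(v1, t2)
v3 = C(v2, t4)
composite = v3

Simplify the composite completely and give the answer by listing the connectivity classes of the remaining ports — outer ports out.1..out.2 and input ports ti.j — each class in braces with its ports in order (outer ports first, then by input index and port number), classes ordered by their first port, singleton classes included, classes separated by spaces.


{out.1} {out.2} {t1.1, t3.1} {t1.2} {t2.1, t2.2} {t3.2} {t4.1} {t4.2}

Connectivity passes through glued C-boundaries; trace each wire chain.
after A, the pattern on (t1, t3) reads {out.1, out.2, t1.2} {t1.1, t3.1} {t3.2} (out.j = its outer ports)
after B, the pattern on (t1, t3, t2) reads {out.1} {out.2, t1.2} {t1.1, t3.1} {t2.1, t2.2} {t3.2} (out.j = its outer ports)
after C, the pattern on (t1, t3, t2, t4) reads {out.1} {out.2} {t1.1, t3.1} {t1.2} {t2.1, t2.2} {t3.2} {t4.1} {t4.2} (out.j = its outer ports)


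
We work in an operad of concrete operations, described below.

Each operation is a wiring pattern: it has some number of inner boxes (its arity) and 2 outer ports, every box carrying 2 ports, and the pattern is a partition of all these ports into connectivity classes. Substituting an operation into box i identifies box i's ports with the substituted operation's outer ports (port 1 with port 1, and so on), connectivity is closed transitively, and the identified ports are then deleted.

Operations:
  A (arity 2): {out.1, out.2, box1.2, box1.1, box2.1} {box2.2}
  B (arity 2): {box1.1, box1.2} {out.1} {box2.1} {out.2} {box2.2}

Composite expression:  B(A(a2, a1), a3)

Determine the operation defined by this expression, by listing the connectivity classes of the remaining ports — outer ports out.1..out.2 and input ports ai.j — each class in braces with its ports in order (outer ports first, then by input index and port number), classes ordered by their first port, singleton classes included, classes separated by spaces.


Substituting into B glues patterns; closure does the rest.
through A, on inputs (a2, a1): {out.1, out.2, a1.1, a2.1, a2.2} {a1.2} (out.j = stage outer ports)
through B, on inputs (a2, a1, a3): {out.1} {out.2} {a1.1, a2.1, a2.2} {a1.2} {a3.1} {a3.2} (out.j = stage outer ports)

{out.1} {out.2} {a1.1, a2.1, a2.2} {a1.2} {a3.1} {a3.2}


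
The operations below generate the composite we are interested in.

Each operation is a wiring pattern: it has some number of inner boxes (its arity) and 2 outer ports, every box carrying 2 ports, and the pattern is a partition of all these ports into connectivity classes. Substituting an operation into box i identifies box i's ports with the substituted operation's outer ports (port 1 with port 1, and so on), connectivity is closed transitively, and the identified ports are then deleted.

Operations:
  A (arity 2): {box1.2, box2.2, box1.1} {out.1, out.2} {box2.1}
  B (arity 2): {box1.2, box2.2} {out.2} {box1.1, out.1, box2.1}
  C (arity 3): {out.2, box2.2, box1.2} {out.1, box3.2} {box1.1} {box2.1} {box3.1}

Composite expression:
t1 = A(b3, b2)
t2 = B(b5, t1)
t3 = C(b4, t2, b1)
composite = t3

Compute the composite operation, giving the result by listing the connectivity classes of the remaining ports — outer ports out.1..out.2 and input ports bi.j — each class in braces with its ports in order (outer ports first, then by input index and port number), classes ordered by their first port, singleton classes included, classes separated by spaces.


{out.1, b1.2} {out.2, b4.2} {b1.1} {b2.1} {b2.2, b3.1, b3.2} {b4.1} {b5.1, b5.2}

Connectivity passes through glued C-boundaries; trace each wire chain.
composing A on (b3, b2), with out.j its own outer ports: {out.1, out.2} {b2.1} {b2.2, b3.1, b3.2}
composing B on (b5, b3, b2), with out.j its own outer ports: {out.1, b5.1, b5.2} {out.2} {b2.1} {b2.2, b3.1, b3.2}
composing C on (b4, b5, b3, b2, b1), with out.j its own outer ports: {out.1, b1.2} {out.2, b4.2} {b1.1} {b2.1} {b2.2, b3.1, b3.2} {b4.1} {b5.1, b5.2}


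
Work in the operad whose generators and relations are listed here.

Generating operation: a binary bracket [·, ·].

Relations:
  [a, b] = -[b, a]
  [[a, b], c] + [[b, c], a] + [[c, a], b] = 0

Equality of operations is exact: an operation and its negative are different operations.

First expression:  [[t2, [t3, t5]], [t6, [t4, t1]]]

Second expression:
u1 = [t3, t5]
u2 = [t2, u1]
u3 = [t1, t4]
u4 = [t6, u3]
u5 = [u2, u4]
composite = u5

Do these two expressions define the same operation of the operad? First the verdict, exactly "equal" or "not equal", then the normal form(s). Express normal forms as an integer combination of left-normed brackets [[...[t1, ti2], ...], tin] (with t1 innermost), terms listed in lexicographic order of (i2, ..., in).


The first expression reduces to -[[[[[t1, t4], t6], t2], t3], t5] + [[[[[t1, t4], t6], t2], t5], t3] + [[[[[t1, t4], t6], t3], t5], t2] - [[[[[t1, t4], t6], t5], t3], t2]
The second expression reduces to [[[[[t1, t4], t6], t2], t3], t5] - [[[[[t1, t4], t6], t2], t5], t3] - [[[[[t1, t4], t6], t3], t5], t2] + [[[[[t1, t4], t6], t5], t3], t2]
Different reductions; not equal.

not equal; the first gives -[[[[[t1, t4], t6], t2], t3], t5] + [[[[[t1, t4], t6], t2], t5], t3] + [[[[[t1, t4], t6], t3], t5], t2] - [[[[[t1, t4], t6], t5], t3], t2] and the second [[[[[t1, t4], t6], t2], t3], t5] - [[[[[t1, t4], t6], t2], t5], t3] - [[[[[t1, t4], t6], t3], t5], t2] + [[[[[t1, t4], t6], t5], t3], t2]


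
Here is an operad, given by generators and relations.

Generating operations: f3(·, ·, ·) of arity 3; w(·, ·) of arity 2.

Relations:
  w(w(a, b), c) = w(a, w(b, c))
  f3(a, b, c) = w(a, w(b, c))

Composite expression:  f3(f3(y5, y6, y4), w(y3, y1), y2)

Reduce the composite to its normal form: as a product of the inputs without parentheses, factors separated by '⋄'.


y5 ⋄ y6 ⋄ y4 ⋄ y3 ⋄ y1 ⋄ y2

Key point: f3 is associative — brackets drop, the y-order remains.
f3(y5, y6, y4) collapses to y5 ⋄ y6 ⋄ y4
w(y3, y1) collapses to y3 ⋄ y1
f3(f3(y5, y6, y4), w(y3, y1), y2) collapses to y5 ⋄ y6 ⋄ y4 ⋄ y3 ⋄ y1 ⋄ y2


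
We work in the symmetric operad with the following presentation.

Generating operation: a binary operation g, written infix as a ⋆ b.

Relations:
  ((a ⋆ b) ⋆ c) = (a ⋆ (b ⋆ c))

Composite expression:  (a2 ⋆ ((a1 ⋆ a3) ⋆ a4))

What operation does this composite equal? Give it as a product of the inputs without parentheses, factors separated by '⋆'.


The g-tree's shape is irrelevant; the a-reading-order decides.
(a1 ⋆ a3) reduces to a1 ⋆ a3
((a1 ⋆ a3) ⋆ a4) reduces to a1 ⋆ a3 ⋆ a4
(a2 ⋆ ((a1 ⋆ a3) ⋆ a4)) reduces to a2 ⋆ a1 ⋆ a3 ⋆ a4

a2 ⋆ a1 ⋆ a3 ⋆ a4


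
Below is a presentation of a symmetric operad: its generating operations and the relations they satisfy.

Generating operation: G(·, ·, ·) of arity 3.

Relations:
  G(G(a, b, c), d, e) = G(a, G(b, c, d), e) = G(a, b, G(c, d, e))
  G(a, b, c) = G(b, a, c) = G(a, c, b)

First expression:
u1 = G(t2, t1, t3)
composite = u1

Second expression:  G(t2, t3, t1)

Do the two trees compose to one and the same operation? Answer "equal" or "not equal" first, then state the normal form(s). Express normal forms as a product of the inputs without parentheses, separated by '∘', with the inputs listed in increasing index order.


Reducing the first expression gives t1 ∘ t2 ∘ t3
Reducing the second expression gives t1 ∘ t2 ∘ t3
Identical normal forms: equal.

equal; both compose to t1 ∘ t2 ∘ t3
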